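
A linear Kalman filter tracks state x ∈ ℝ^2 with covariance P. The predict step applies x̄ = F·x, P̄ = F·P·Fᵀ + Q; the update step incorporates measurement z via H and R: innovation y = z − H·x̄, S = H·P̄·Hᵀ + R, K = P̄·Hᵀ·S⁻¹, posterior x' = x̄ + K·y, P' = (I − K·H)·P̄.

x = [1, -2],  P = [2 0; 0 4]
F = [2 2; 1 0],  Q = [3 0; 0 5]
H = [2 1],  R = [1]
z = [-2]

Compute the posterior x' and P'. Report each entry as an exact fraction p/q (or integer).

x' = [-103/66, 49/44]
P' = [50/33 -57/22; -57/22 233/44]

x̄ = F·x = [-2, 1]
P̄ = F·P·Fᵀ + Q = [27 4; 4 7]
y = z − H·x̄ = [1]
S = H·P̄·Hᵀ + R = [132]
K = P̄·Hᵀ·S⁻¹ = [29/66; 5/44]
x' = x̄ + K·y = [-103/66, 49/44]
P' = (I − K·H)·P̄ = [50/33 -57/22; -57/22 233/44]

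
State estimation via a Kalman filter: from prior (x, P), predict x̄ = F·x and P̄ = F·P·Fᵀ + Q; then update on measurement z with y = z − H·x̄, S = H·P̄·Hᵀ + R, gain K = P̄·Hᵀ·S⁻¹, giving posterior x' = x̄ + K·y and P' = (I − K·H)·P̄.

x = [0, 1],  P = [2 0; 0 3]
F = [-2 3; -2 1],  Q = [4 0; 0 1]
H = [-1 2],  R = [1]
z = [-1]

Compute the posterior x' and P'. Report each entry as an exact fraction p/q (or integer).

x̄ = F·x = [3, 1]
P̄ = F·P·Fᵀ + Q = [39 17; 17 12]
y = z − H·x̄ = [0]
S = H·P̄·Hᵀ + R = [20]
K = P̄·Hᵀ·S⁻¹ = [-1/4; 7/20]
x' = x̄ + K·y = [3, 1]
P' = (I − K·H)·P̄ = [151/4 75/4; 75/4 191/20]

x' = [3, 1]
P' = [151/4 75/4; 75/4 191/20]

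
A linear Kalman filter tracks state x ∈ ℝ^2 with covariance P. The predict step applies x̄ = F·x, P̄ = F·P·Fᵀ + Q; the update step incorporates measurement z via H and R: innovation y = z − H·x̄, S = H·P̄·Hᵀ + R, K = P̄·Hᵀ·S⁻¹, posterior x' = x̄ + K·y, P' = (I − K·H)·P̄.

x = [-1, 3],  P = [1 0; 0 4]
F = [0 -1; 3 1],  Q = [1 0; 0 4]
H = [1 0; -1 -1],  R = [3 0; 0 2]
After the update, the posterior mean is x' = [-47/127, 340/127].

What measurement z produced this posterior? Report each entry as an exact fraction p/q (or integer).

x̄ = F·x = [-3, 0]
P̄ = F·P·Fᵀ + Q = [5 -4; -4 17]
S = H·P̄·Hᵀ + R = [8 -1; -1 16]
K = P̄·Hᵀ·S⁻¹ = [79/127 -3/127; -77/127 -108/127]
x' − x̄ = [334/127, 340/127] = K·y
y = (KᵀK)⁻¹·Kᵀ·(x' − x̄) = [4, -6]
z = y + H·x̄ = [4, -6] + [-3, 3] = [1, -3]

z = [1, -3]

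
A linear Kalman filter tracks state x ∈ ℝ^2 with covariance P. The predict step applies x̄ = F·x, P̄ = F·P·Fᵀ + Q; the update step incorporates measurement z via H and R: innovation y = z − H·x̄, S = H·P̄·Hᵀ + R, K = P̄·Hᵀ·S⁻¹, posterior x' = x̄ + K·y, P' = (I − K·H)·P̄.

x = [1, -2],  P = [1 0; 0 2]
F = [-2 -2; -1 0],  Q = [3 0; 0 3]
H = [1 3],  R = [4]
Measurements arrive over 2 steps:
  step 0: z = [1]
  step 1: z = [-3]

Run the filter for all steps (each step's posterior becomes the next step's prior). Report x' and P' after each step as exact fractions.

step 0: x̄ = F·x = [2, -1]
step 0: P̄ = F·P·Fᵀ + Q = [15 2; 2 4]
step 0: y = z − H·x̄ = [2]
step 0: S = H·P̄·Hᵀ + R = [67]
step 0: K = P̄·Hᵀ·S⁻¹ = [21/67; 14/67]
step 0: x' = x̄ + K·y = [176/67, -39/67]
step 0: P' = (I − K·H)·P̄ = [564/67 -160/67; -160/67 72/67]
step 1: x̄ = F·x = [-274/67, -176/67]
step 1: P̄ = F·P·Fᵀ + Q = [1465/67 808/67; 808/67 765/67]
step 1: y = z − H·x̄ = [601/67]
step 1: S = H·P̄·Hᵀ + R = [13466/67]
step 1: K = P̄·Hᵀ·S⁻¹ = [3889/13466; 3103/13466]
step 1: x' = x̄ + K·y = [-20185/13466, -7539/13466]
step 1: P' = (I − K·H)·P̄ = [68707/13466 -17717/13466; -17717/13466 10043/13466]

step 0: x' = [176/67, -39/67], P' = [564/67 -160/67; -160/67 72/67]
step 1: x' = [-20185/13466, -7539/13466], P' = [68707/13466 -17717/13466; -17717/13466 10043/13466]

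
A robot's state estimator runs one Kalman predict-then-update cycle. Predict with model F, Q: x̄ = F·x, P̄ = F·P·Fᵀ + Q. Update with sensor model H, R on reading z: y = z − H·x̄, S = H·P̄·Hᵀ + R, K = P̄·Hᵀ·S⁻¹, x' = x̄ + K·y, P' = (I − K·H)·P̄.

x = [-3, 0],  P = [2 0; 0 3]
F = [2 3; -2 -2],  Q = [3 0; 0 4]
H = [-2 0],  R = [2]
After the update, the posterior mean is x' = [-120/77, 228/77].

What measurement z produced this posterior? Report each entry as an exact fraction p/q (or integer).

x̄ = F·x = [-6, 6]
P̄ = F·P·Fᵀ + Q = [38 -26; -26 24]
S = H·P̄·Hᵀ + R = [154]
K = P̄·Hᵀ·S⁻¹ = [-38/77; 26/77]
x' − x̄ = [342/77, -234/77] = K·y
y = (KᵀK)⁻¹·Kᵀ·(x' − x̄) = [-9]
z = y + H·x̄ = [-9] + [12] = [3]

z = [3]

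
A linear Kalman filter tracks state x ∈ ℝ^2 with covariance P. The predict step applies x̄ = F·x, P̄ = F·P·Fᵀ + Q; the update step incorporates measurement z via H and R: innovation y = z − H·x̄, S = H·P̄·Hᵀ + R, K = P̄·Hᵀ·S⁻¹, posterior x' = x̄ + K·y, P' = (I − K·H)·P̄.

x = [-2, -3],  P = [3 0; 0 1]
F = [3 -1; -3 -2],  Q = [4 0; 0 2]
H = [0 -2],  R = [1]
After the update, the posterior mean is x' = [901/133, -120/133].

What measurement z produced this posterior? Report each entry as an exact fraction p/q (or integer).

z = [2]

x̄ = F·x = [-3, 12]
P̄ = F·P·Fᵀ + Q = [32 -25; -25 33]
S = H·P̄·Hᵀ + R = [133]
K = P̄·Hᵀ·S⁻¹ = [50/133; -66/133]
x' − x̄ = [1300/133, -1716/133] = K·y
y = (KᵀK)⁻¹·Kᵀ·(x' − x̄) = [26]
z = y + H·x̄ = [26] + [-24] = [2]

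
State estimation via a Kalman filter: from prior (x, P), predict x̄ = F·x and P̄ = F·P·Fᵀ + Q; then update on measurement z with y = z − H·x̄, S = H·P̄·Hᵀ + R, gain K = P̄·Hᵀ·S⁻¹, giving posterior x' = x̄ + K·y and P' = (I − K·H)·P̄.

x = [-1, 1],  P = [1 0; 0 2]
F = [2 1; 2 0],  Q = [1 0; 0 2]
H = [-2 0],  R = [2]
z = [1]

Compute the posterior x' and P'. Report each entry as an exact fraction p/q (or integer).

x̄ = F·x = [-1, -2]
P̄ = F·P·Fᵀ + Q = [7 4; 4 6]
y = z − H·x̄ = [-1]
S = H·P̄·Hᵀ + R = [30]
K = P̄·Hᵀ·S⁻¹ = [-7/15; -4/15]
x' = x̄ + K·y = [-8/15, -26/15]
P' = (I − K·H)·P̄ = [7/15 4/15; 4/15 58/15]

x' = [-8/15, -26/15]
P' = [7/15 4/15; 4/15 58/15]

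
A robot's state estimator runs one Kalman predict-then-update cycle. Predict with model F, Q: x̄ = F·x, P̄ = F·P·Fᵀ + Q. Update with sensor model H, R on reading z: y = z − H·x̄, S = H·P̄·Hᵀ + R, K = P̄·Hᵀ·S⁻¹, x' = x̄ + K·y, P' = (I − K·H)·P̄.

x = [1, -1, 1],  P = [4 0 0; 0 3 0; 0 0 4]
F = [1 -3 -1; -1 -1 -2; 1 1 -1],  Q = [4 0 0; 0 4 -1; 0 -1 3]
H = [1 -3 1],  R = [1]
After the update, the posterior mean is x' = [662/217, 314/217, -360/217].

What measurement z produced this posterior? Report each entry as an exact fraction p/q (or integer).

x̄ = F·x = [3, -2, -1]
P̄ = F·P·Fᵀ + Q = [39 13 -1; 13 27 0; -1 0 14]
S = H·P̄·Hᵀ + R = [217]
K = P̄·Hᵀ·S⁻¹ = [-1/217; -68/217; 13/217]
x' − x̄ = [11/217, 748/217, -143/217] = K·y
y = (KᵀK)⁻¹·Kᵀ·(x' − x̄) = [-11]
z = y + H·x̄ = [-11] + [8] = [-3]

z = [-3]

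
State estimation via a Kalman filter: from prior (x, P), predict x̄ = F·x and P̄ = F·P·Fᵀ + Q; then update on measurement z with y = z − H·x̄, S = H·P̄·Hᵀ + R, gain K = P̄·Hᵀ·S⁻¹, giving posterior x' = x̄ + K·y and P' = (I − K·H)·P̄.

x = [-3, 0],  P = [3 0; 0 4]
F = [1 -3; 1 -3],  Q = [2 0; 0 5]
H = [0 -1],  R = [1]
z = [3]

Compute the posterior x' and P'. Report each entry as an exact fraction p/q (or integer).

x̄ = F·x = [-3, -3]
P̄ = F·P·Fᵀ + Q = [41 39; 39 44]
y = z − H·x̄ = [0]
S = H·P̄·Hᵀ + R = [45]
K = P̄·Hᵀ·S⁻¹ = [-13/15; -44/45]
x' = x̄ + K·y = [-3, -3]
P' = (I − K·H)·P̄ = [36/5 13/15; 13/15 44/45]

x' = [-3, -3]
P' = [36/5 13/15; 13/15 44/45]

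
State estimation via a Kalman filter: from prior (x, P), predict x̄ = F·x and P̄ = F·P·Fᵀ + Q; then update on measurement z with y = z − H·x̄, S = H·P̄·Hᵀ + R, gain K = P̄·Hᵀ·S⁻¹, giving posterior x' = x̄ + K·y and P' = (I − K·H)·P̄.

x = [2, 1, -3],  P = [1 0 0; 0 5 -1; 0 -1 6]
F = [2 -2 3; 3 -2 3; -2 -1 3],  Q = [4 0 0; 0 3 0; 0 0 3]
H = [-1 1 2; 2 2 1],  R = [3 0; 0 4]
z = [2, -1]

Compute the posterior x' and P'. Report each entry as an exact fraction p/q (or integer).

x' = [-180417/136448, 175665/136448, -23071/34112]
P' = [193325/136448 -214493/136448 44531/34112; -214493/136448 458125/136448 -88899/34112; 44531/34112 -88899/34112 22573/8528]

x̄ = F·x = [-7, -5, -14]
P̄ = F·P·Fᵀ + Q = [94 92 69; 92 98 67; 69 67 72]
y = z − H·x̄ = [28, 37]
S = H·P̄·Hᵀ + R = [291 694; 694 2124]
K = P̄·Hᵀ·S⁻¹ = [-8595/68224 33947/136448; -6429/68224 32917/136448; 7859/17056 389/34112]
x' = x̄ + K·y = [-180417/136448, 175665/136448, -23071/34112]
P' = (I − K·H)·P̄ = [193325/136448 -214493/136448 44531/34112; -214493/136448 458125/136448 -88899/34112; 44531/34112 -88899/34112 22573/8528]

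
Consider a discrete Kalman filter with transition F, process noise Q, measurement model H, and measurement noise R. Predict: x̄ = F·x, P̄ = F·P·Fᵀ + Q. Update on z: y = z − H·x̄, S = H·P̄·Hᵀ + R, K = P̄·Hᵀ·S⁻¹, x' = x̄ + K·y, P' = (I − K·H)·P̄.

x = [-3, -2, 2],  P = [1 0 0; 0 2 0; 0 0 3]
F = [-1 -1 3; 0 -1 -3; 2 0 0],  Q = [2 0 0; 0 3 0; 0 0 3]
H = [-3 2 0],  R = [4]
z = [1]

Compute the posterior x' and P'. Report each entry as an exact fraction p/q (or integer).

x̄ = F·x = [11, -4, -6]
P̄ = F·P·Fᵀ + Q = [32 -25 -2; -25 32 0; -2 0 7]
y = z − H·x̄ = [42]
S = H·P̄·Hᵀ + R = [720]
K = P̄·Hᵀ·S⁻¹ = [-73/360; 139/720; 1/120]
x' = x̄ + K·y = [149/60, 493/120, -113/20]
P' = (I − K·H)·P̄ = [431/180 1147/360 -47/60; 1147/360 3719/720 -139/120; -47/60 -139/120 139/20]

x' = [149/60, 493/120, -113/20]
P' = [431/180 1147/360 -47/60; 1147/360 3719/720 -139/120; -47/60 -139/120 139/20]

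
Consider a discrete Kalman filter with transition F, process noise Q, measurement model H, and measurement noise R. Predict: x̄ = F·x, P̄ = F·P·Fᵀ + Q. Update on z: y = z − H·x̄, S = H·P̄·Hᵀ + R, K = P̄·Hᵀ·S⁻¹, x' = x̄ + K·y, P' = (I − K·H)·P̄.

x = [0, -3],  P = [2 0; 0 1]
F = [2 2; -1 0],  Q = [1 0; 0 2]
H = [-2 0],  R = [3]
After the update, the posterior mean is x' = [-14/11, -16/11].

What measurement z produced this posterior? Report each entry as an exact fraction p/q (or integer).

z = [2]

x̄ = F·x = [-6, 0]
P̄ = F·P·Fᵀ + Q = [13 -4; -4 4]
S = H·P̄·Hᵀ + R = [55]
K = P̄·Hᵀ·S⁻¹ = [-26/55; 8/55]
x' − x̄ = [52/11, -16/11] = K·y
y = (KᵀK)⁻¹·Kᵀ·(x' − x̄) = [-10]
z = y + H·x̄ = [-10] + [12] = [2]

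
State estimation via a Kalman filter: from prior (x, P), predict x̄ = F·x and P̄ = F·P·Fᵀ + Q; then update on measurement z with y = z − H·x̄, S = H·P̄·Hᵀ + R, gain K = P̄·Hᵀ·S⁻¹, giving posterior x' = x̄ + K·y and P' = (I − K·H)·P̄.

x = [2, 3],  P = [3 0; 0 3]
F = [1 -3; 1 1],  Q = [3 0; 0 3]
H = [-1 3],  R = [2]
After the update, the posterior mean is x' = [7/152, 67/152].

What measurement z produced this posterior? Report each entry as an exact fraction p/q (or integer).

z = [1]

x̄ = F·x = [-7, 5]
P̄ = F·P·Fᵀ + Q = [33 -6; -6 9]
S = H·P̄·Hᵀ + R = [152]
K = P̄·Hᵀ·S⁻¹ = [-51/152; 33/152]
x' − x̄ = [1071/152, -693/152] = K·y
y = (KᵀK)⁻¹·Kᵀ·(x' − x̄) = [-21]
z = y + H·x̄ = [-21] + [22] = [1]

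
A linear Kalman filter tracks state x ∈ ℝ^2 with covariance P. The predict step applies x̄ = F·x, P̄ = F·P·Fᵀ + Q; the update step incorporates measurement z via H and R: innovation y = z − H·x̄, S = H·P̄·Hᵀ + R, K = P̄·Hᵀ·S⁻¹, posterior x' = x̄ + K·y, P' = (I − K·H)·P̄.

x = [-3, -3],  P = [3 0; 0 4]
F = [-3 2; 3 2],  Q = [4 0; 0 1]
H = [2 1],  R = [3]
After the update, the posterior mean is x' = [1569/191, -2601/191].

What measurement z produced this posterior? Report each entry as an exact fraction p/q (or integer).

x̄ = F·x = [3, -15]
P̄ = F·P·Fᵀ + Q = [47 -11; -11 44]
S = H·P̄·Hᵀ + R = [191]
K = P̄·Hᵀ·S⁻¹ = [83/191; 22/191]
x' − x̄ = [996/191, 264/191] = K·y
y = (KᵀK)⁻¹·Kᵀ·(x' − x̄) = [12]
z = y + H·x̄ = [12] + [-9] = [3]

z = [3]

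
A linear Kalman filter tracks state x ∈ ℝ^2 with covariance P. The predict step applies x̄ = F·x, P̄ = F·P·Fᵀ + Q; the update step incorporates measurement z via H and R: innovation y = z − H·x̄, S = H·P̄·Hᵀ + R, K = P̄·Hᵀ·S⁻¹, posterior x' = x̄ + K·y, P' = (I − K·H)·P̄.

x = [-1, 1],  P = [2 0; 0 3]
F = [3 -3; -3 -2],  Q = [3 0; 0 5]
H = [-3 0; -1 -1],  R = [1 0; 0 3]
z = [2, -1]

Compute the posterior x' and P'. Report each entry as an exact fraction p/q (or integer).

x̄ = F·x = [-6, 1]
P̄ = F·P·Fᵀ + Q = [48 0; 0 35]
y = z − H·x̄ = [-16, -6]
S = H·P̄·Hᵀ + R = [433 144; 144 86]
K = P̄·Hᵀ·S⁻¹ = [-2736/8251 -24/8251; 2520/8251 -15155/16502]
x' = x̄ + K·y = [-5586/8251, 13396/8251]
P' = (I − K·H)·P̄ = [912/8251 -840/8251; -840/8251 47145/16502]

x' = [-5586/8251, 13396/8251]
P' = [912/8251 -840/8251; -840/8251 47145/16502]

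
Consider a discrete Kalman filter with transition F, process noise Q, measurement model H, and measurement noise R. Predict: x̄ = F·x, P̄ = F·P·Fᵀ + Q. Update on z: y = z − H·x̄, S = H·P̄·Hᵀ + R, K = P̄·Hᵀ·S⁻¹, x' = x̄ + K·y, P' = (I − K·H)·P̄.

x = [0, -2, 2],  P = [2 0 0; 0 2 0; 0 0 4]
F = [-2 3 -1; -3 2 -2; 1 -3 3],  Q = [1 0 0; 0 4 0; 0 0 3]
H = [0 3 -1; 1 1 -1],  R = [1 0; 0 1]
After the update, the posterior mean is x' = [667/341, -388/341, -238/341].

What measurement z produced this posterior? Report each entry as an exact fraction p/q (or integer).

x̄ = F·x = [-8, -8, 12]
P̄ = F·P·Fᵀ + Q = [31 32 -34; 32 46 -42; -34 -42 59]
S = H·P̄·Hᵀ + R = [726 495; 495 353]
K = P̄·Hᵀ·S⁻¹ = [-2125/11253 184/341; 1380/3751 -60/341; 1520/11253 -195/341]
x' − x̄ = [3395/341, 2340/341, -4330/341] = K·y
y = (KᵀK)⁻¹·Kᵀ·(x' − x̄) = [33, 30]
z = y + H·x̄ = [33, 30] + [-36, -28] = [-3, 2]

z = [-3, 2]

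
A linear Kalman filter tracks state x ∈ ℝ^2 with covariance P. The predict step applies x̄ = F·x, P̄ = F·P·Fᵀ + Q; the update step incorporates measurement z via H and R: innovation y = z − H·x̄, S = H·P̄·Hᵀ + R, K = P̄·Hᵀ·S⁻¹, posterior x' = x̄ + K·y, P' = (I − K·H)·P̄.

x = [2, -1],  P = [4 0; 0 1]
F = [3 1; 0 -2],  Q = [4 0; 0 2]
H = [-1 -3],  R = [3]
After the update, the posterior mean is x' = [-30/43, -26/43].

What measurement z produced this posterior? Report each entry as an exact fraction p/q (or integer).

z = [3]

x̄ = F·x = [5, 2]
P̄ = F·P·Fᵀ + Q = [41 -2; -2 6]
S = H·P̄·Hᵀ + R = [86]
K = P̄·Hᵀ·S⁻¹ = [-35/86; -8/43]
x' − x̄ = [-245/43, -112/43] = K·y
y = (KᵀK)⁻¹·Kᵀ·(x' − x̄) = [14]
z = y + H·x̄ = [14] + [-11] = [3]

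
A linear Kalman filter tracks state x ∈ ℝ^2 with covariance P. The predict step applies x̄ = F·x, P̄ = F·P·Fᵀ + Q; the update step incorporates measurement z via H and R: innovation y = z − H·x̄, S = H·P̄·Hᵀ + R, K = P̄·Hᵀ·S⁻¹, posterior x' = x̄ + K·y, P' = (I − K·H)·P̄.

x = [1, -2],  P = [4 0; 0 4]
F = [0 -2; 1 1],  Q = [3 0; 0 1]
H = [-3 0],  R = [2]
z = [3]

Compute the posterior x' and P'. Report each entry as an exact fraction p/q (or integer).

x̄ = F·x = [4, -1]
P̄ = F·P·Fᵀ + Q = [19 -8; -8 9]
y = z − H·x̄ = [15]
S = H·P̄·Hᵀ + R = [173]
K = P̄·Hᵀ·S⁻¹ = [-57/173; 24/173]
x' = x̄ + K·y = [-163/173, 187/173]
P' = (I − K·H)·P̄ = [38/173 -16/173; -16/173 981/173]

x' = [-163/173, 187/173]
P' = [38/173 -16/173; -16/173 981/173]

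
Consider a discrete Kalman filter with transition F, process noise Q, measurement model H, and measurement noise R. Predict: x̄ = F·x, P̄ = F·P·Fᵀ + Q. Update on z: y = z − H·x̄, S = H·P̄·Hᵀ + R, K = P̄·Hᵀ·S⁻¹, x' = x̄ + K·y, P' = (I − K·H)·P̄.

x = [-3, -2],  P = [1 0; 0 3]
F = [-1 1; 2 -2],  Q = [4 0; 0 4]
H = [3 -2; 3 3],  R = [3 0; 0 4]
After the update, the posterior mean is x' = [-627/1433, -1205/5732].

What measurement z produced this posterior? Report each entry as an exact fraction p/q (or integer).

z = [-1, -2]

x̄ = F·x = [1, -2]
P̄ = F·P·Fᵀ + Q = [8 -8; -8 20]
S = H·P̄·Hᵀ + R = [251 -72; -72 112]
K = P̄·Hᵀ·S⁻¹ = [280/1433 180/1433; -286/1433 1107/5732]
x' − x̄ = [-2060/1433, 10259/5732] = K·y
y = (KᵀK)⁻¹·Kᵀ·(x' − x̄) = [-8, 1]
z = y + H·x̄ = [-8, 1] + [7, -3] = [-1, -2]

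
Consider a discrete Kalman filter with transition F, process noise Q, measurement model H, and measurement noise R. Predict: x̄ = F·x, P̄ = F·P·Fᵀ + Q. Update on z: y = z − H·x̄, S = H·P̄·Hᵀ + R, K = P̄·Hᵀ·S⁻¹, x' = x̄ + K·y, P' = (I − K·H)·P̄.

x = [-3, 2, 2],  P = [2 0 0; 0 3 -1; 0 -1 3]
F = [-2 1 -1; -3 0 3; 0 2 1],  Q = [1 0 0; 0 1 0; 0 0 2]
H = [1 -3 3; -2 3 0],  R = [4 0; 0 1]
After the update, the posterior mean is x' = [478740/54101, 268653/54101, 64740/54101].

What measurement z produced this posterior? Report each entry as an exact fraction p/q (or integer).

x̄ = F·x = [6, 15, 6]
P̄ = F·P·Fᵀ + Q = [17 0 4; 0 46 3; 4 3 13]
S = H·P̄·Hᵀ + R = [522 -445; -445 483]
K = P̄·Hᵀ·S⁻¹ = [-1123/54101 -4843/54101; -897/54101 14631/54101; 16867/54101 15652/54101]
x' − x̄ = [154134/54101, -542862/54101, -259866/54101] = K·y
y = (KᵀK)⁻¹·Kᵀ·(x' − x̄) = [18, -36]
z = y + H·x̄ = [18, -36] + [-21, 33] = [-3, -3]

z = [-3, -3]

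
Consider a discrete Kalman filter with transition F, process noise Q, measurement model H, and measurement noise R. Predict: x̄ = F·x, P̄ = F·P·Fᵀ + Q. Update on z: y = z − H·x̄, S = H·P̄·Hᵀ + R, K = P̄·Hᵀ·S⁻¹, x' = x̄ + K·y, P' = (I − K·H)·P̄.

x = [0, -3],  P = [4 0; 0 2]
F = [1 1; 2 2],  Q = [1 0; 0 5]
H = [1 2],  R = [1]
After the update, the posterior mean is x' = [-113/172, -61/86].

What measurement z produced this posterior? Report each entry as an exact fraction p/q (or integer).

z = [-2]

x̄ = F·x = [-3, -6]
P̄ = F·P·Fᵀ + Q = [7 12; 12 29]
S = H·P̄·Hᵀ + R = [172]
K = P̄·Hᵀ·S⁻¹ = [31/172; 35/86]
x' − x̄ = [403/172, 455/86] = K·y
y = (KᵀK)⁻¹·Kᵀ·(x' − x̄) = [13]
z = y + H·x̄ = [13] + [-15] = [-2]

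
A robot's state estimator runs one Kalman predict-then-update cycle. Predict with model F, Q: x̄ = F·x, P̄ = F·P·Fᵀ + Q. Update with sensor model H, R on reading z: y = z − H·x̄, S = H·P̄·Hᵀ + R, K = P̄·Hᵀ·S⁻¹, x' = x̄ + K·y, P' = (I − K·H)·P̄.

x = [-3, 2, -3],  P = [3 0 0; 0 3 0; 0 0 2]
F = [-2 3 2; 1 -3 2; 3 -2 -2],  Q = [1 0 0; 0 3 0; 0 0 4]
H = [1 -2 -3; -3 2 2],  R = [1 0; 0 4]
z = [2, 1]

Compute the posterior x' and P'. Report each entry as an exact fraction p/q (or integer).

x̄ = F·x = [6, -15, -7]
P̄ = F·P·Fᵀ + Q = [48 -25 -44; -25 41 19; -44 19 51]
y = z − H·x̄ = [-55, 63]
S = H·P̄·Hᵀ + R = [1264 -1488; -1488 1784]
K = P̄·Hᵀ·S⁻¹ = [-581/2552 -111/319; -151/2552 153/2552; -1813/5104 -367/2552]
x' = x̄ + K·y = [-8677/2552, -2542/319, 17745/5104]
P' = (I − K·H)·P̄ = [2855/1276 3519/638 -7287/2552; 3519/638 50033/2552 -28613/2552; -7287/2552 -28613/2552 33897/5104]

x' = [-8677/2552, -2542/319, 17745/5104]
P' = [2855/1276 3519/638 -7287/2552; 3519/638 50033/2552 -28613/2552; -7287/2552 -28613/2552 33897/5104]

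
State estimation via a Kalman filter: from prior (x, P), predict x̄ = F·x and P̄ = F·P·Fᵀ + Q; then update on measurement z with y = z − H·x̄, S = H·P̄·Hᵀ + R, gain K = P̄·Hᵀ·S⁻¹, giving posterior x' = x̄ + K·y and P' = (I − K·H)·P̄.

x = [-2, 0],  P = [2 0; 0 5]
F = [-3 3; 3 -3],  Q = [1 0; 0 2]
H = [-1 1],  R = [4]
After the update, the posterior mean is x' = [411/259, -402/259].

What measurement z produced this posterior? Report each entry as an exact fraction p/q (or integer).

x̄ = F·x = [6, -6]
P̄ = F·P·Fᵀ + Q = [64 -63; -63 65]
S = H·P̄·Hᵀ + R = [259]
K = P̄·Hᵀ·S⁻¹ = [-127/259; 128/259]
x' − x̄ = [-1143/259, 1152/259] = K·y
y = (KᵀK)⁻¹·Kᵀ·(x' − x̄) = [9]
z = y + H·x̄ = [9] + [-12] = [-3]

z = [-3]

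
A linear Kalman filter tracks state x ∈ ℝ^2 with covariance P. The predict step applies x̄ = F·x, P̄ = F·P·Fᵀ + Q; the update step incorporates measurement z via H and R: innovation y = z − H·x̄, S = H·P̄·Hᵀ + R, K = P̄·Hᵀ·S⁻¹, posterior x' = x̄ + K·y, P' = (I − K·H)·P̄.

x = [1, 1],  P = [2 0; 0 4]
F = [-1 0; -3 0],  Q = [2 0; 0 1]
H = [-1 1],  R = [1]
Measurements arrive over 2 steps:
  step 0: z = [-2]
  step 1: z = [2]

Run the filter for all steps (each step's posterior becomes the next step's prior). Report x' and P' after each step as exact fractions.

step 0: x̄ = F·x = [-1, -3]
step 0: P̄ = F·P·Fᵀ + Q = [4 6; 6 19]
step 0: y = z − H·x̄ = [0]
step 0: S = H·P̄·Hᵀ + R = [12]
step 0: K = P̄·Hᵀ·S⁻¹ = [1/6; 13/12]
step 0: x' = x̄ + K·y = [-1, -3]
step 0: P' = (I − K·H)·P̄ = [11/3 23/6; 23/6 59/12]
step 1: x̄ = F·x = [1, 3]
step 1: P̄ = F·P·Fᵀ + Q = [17/3 11; 11 34]
step 1: y = z − H·x̄ = [0]
step 1: S = H·P̄·Hᵀ + R = [56/3]
step 1: K = P̄·Hᵀ·S⁻¹ = [2/7; 69/56]
step 1: x' = x̄ + K·y = [1, 3]
step 1: P' = (I − K·H)·P̄ = [29/7 31/7; 31/7 317/56]

step 0: x' = [-1, -3], P' = [11/3 23/6; 23/6 59/12]
step 1: x' = [1, 3], P' = [29/7 31/7; 31/7 317/56]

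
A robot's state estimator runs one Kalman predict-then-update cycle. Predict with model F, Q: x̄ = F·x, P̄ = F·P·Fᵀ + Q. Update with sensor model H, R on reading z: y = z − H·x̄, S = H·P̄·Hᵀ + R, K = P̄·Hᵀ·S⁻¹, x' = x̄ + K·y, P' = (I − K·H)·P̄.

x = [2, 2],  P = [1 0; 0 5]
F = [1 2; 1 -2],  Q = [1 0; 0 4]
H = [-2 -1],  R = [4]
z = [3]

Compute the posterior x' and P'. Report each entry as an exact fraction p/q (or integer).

x̄ = F·x = [6, -2]
P̄ = F·P·Fᵀ + Q = [22 -19; -19 25]
y = z − H·x̄ = [13]
S = H·P̄·Hᵀ + R = [41]
K = P̄·Hᵀ·S⁻¹ = [-25/41; 13/41]
x' = x̄ + K·y = [-79/41, 87/41]
P' = (I − K·H)·P̄ = [277/41 -454/41; -454/41 856/41]

x' = [-79/41, 87/41]
P' = [277/41 -454/41; -454/41 856/41]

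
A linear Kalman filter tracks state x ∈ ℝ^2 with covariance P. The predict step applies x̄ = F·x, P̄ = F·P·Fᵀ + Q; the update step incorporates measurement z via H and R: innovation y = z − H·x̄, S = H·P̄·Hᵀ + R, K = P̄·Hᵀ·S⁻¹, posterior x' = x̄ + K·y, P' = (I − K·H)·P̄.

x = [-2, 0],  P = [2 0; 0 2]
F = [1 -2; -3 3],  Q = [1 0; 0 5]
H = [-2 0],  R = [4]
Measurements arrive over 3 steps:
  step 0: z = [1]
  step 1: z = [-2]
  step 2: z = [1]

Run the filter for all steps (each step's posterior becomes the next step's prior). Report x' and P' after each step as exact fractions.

step 0: x' = [-5/8, 15/4], P' = [11/12 -3/2; -3/2 14]
step 1: x' = [1339/1558, -753/779], P' = [767/779 -1203/779; -1203/779 8908/779]
step 2: x' = [-1981/4502, -30165/85538], P' = [2210/2251 -3504/2251; -3504/2251 493520/42769]

step 0: x̄ = F·x = [-2, 6]
step 0: P̄ = F·P·Fᵀ + Q = [11 -18; -18 41]
step 0: y = z − H·x̄ = [-3]
step 0: S = H·P̄·Hᵀ + R = [48]
step 0: K = P̄·Hᵀ·S⁻¹ = [-11/24; 3/4]
step 0: x' = x̄ + K·y = [-5/8, 15/4]
step 0: P' = (I − K·H)·P̄ = [11/12 -3/2; -3/2 14]
step 1: x̄ = F·x = [-65/8, 105/8]
step 1: P̄ = F·P·Fᵀ + Q = [767/12 -401/4; -401/4 665/4]
step 1: y = z − H·x̄ = [-73/4]
step 1: S = H·P̄·Hᵀ + R = [779/3]
step 1: K = P̄·Hᵀ·S⁻¹ = [-767/1558; 1203/1558]
step 1: x' = x̄ + K·y = [1339/1558, -753/779]
step 1: P' = (I − K·H)·P̄ = [767/779 -1203/779; -1203/779 8908/779]
step 2: x̄ = F·x = [229/82, -8535/1558]
step 2: P̄ = F·P·Fᵀ + Q = [2210/41 -3504/41; -3504/41 112624/779]
step 2: y = z − H·x̄ = [270/41]
step 2: S = H·P̄·Hᵀ + R = [9004/41]
step 2: K = P̄·Hᵀ·S⁻¹ = [-1105/2251; 1752/2251]
step 2: x' = x̄ + K·y = [-1981/4502, -30165/85538]
step 2: P' = (I − K·H)·P̄ = [2210/2251 -3504/2251; -3504/2251 493520/42769]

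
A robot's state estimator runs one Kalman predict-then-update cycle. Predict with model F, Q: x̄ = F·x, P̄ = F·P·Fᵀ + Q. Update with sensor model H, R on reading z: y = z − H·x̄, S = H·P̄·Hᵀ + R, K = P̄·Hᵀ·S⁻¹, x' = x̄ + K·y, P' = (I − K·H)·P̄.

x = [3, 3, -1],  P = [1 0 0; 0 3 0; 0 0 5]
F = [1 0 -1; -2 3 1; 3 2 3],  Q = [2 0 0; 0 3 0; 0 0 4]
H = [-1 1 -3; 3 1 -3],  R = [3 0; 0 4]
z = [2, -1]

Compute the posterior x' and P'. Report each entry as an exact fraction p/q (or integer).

x' = [-15485/55539, 203653/55539, 18313/18513]
P' = [22601/55539 -15736/55539 -1/18513; -15736/55539 1798766/55539 199082/18513; -1/18513 199082/18513 23339/6171]

x̄ = F·x = [4, 2, 12]
P̄ = F·P·Fᵀ + Q = [8 -7 -12; -7 39 27; -12 27 70]
y = z − H·x̄ = [40, 21]
S = H·P̄·Hᵀ + R = [460 541; 541 757]
K = P̄·Hᵀ·S⁻¹ = [-12776/55539 13019/55539; 7588/55539 -10045/55539; -3656/18513 -2743/18513]
x' = x̄ + K·y = [-15485/55539, 203653/55539, 18313/18513]
P' = (I − K·H)·P̄ = [22601/55539 -15736/55539 -1/18513; -15736/55539 1798766/55539 199082/18513; -1/18513 199082/18513 23339/6171]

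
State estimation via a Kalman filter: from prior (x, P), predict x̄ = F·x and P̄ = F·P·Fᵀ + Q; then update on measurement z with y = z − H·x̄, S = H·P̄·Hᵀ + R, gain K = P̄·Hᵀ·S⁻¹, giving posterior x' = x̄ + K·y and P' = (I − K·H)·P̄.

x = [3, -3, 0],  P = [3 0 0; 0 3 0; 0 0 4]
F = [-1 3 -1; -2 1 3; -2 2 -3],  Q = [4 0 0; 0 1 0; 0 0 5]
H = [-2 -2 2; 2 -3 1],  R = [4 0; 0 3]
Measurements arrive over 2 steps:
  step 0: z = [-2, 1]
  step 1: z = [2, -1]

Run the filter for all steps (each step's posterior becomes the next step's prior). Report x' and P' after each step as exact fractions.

step 0: x' = [-32239/12092, -14392/3023, -98999/12092], P' = [107485/24184 35703/6046 234853/24184; 35703/6046 52583/6046 85413/6046; 234853/24184 85413/6046 573301/24184]
step 1: x' = [-179953159/141593018, -866899933/849558108, -378925173/283186036], P' = [170953239/141593018 353043395/283186036 565015473/283186036; 353043395/283186036 832132705/424779054 210246476/70796509; 565015473/283186036 210246476/70796509 741159651/141593018]

step 0: x̄ = F·x = [-12, -9, -12]
step 0: P̄ = F·P·Fᵀ + Q = [38 3 36; 3 52 -18; 36 -18 65]
step 0: y = z − H·x̄ = [-20, 10]
step 0: S = H·P̄·Hᵀ + R = [504 512; 512 904]
step 0: K = P̄·Hᵀ·S⁻¹ = [-3861/12092 7129/24184; -2873/12092 -155/3023; -801/12092 6017/24184]
step 0: x' = x̄ + K·y = [-32239/12092, -14392/3023, -98999/12092]
step 0: P' = (I − K·H)·P̄ = [107485/24184 35703/6046 234853/24184; 35703/6046 52583/6046 85413/6046; 234853/24184 85413/6046 573301/24184]
step 1: x̄ = F·x = [-20733/6046, -290087/12092, 246339/12092]
step 1: P̄ = F·P·Fᵀ + Q = [29179/3023 312371/12092 -264769/12092; 312371/12092 4484593/24184 -4141021/24184; -264769/12092 -4141021/24184 4127813/24184]
step 1: y = z − H·x̄ = [-282900/3023, -261440/3023]
step 1: S = H·P̄·Hᵀ + R = [9730312/3023 8443504/3023; 8443504/3023 15181625/6046]
step 1: K = P̄·Hᵀ·S⁻¹ = [-16241800/70796509 15808187/70796509; -200437883/1699116216 -29298179/212389527; 76317925/566372072 7449378/70796509]
step 1: x' = x̄ + K·y = [-179953159/141593018, -866899933/849558108, -378925173/283186036]
step 1: P' = (I − K·H)·P̄ = [170953239/141593018 353043395/283186036 565015473/283186036; 353043395/283186036 832132705/424779054 210246476/70796509; 565015473/283186036 210246476/70796509 741159651/141593018]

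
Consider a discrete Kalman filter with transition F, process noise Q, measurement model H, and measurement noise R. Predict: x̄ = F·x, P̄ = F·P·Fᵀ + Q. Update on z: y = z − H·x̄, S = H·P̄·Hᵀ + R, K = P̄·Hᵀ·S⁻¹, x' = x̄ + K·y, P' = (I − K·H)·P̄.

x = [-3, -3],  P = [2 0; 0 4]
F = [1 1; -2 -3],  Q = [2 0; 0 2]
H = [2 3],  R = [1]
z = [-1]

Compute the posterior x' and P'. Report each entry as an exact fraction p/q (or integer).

x̄ = F·x = [-6, 15]
P̄ = F·P·Fᵀ + Q = [8 -16; -16 46]
y = z − H·x̄ = [-34]
S = H·P̄·Hᵀ + R = [255]
K = P̄·Hᵀ·S⁻¹ = [-32/255; 106/255]
x' = x̄ + K·y = [-26/15, 13/15]
P' = (I − K·H)·P̄ = [1016/255 -688/255; -688/255 494/255]

x' = [-26/15, 13/15]
P' = [1016/255 -688/255; -688/255 494/255]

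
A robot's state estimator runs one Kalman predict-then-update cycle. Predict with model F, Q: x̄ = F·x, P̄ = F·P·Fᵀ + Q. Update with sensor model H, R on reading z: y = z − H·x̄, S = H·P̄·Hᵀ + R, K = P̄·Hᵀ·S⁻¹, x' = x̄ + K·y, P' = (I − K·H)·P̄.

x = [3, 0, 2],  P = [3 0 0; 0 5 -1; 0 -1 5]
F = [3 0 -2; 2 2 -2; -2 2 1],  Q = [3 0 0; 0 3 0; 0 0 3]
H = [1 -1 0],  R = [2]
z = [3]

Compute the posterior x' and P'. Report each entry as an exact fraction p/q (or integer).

x' = [5, 2, -4]
P' = [1486/31 1470/31 -552/31; 1470/31 1512/31 -504/31; -552/31 -504/31 540/31]

x̄ = F·x = [5, 2, -4]
P̄ = F·P·Fᵀ + Q = [50 42 -24; 42 63 0; -24 0 36]
y = z − H·x̄ = [0]
S = H·P̄·Hᵀ + R = [31]
K = P̄·Hᵀ·S⁻¹ = [8/31; -21/31; -24/31]
x' = x̄ + K·y = [5, 2, -4]
P' = (I − K·H)·P̄ = [1486/31 1470/31 -552/31; 1470/31 1512/31 -504/31; -552/31 -504/31 540/31]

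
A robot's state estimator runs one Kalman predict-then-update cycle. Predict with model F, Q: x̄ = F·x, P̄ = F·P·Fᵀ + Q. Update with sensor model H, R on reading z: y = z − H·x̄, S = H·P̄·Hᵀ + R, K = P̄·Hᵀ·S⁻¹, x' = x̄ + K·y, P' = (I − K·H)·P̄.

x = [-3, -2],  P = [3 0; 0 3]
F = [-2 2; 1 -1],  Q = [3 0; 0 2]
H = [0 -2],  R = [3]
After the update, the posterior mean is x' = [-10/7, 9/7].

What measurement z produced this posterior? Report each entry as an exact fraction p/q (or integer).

x̄ = F·x = [2, -1]
P̄ = F·P·Fᵀ + Q = [27 -12; -12 8]
S = H·P̄·Hᵀ + R = [35]
K = P̄·Hᵀ·S⁻¹ = [24/35; -16/35]
x' − x̄ = [-24/7, 16/7] = K·y
y = (KᵀK)⁻¹·Kᵀ·(x' − x̄) = [-5]
z = y + H·x̄ = [-5] + [2] = [-3]

z = [-3]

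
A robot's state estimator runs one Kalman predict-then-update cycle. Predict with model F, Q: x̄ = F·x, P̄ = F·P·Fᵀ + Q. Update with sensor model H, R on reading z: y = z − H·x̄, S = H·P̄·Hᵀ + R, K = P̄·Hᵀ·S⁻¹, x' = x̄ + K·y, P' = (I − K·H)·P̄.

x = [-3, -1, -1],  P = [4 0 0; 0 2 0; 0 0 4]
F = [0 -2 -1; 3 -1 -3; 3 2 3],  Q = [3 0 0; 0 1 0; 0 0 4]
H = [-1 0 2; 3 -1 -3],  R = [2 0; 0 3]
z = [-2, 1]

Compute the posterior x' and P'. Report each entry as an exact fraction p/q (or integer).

x̄ = F·x = [3, -5, -14]
P̄ = F·P·Fᵀ + Q = [15 16 -20; 16 75 -4; -20 -4 84]
y = z − H·x̄ = [29, -55]
S = H·P̄·Hᵀ + R = [433 -705; -705 1209]
K = P̄·Hᵀ·S⁻¹ = [-625/4412 -119/13236; -13197/8824 -7805/8824; 423/1103 -103/3309]
x' = x̄ + K·y = [-4061/6618, 1221/4412, -3860/3309]
P' = (I − K·H)·P̄ = [53003/6618 54997/4412 12782/3309; 54997/4412 227997/8824 5225/1103; 12782/3309 5225/1103 7660/3309]

x' = [-4061/6618, 1221/4412, -3860/3309]
P' = [53003/6618 54997/4412 12782/3309; 54997/4412 227997/8824 5225/1103; 12782/3309 5225/1103 7660/3309]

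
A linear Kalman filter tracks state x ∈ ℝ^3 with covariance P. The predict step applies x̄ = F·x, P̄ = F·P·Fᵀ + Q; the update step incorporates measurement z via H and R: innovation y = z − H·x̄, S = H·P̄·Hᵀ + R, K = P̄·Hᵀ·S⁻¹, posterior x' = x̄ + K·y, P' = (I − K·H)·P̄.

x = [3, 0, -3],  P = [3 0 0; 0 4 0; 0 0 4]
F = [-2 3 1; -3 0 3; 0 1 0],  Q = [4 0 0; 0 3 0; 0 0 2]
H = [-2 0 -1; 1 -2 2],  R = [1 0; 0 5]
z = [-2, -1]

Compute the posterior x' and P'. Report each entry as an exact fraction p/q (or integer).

x' = [68645/73187, 49938/73187, 1752/73187]
P' = [45160/73187 -28782/73187 -57252/73187; -28782/73187 147066/73187 80712/73187; -57252/73187 80712/73187 121278/73187]

x̄ = F·x = [-9, -18, 0]
P̄ = F·P·Fᵀ + Q = [56 30 12; 30 66 0; 12 0 6]
y = z − H·x̄ = [-20, -28]
S = H·P̄·Hᵀ + R = [279 -64; -64 277]
K = P̄·Hᵀ·S⁻¹ = [-33068/73187 -2356/73187; -23148/73187 -32298/73187; -6774/73187 4776/73187]
x' = x̄ + K·y = [68645/73187, 49938/73187, 1752/73187]
P' = (I − K·H)·P̄ = [45160/73187 -28782/73187 -57252/73187; -28782/73187 147066/73187 80712/73187; -57252/73187 80712/73187 121278/73187]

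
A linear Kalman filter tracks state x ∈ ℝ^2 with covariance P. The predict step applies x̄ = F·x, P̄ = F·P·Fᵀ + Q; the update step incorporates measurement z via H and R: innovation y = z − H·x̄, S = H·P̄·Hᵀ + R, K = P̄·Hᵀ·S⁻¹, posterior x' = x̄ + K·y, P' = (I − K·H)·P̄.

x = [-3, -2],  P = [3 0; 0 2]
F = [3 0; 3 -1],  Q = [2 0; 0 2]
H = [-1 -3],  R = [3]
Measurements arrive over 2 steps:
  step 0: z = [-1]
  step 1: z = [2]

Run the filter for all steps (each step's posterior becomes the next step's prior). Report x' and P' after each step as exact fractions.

step 0: x̄ = F·x = [-9, -7]
step 0: P̄ = F·P·Fᵀ + Q = [29 27; 27 31]
step 0: y = z − H·x̄ = [-31]
step 0: S = H·P̄·Hᵀ + R = [473]
step 0: K = P̄·Hᵀ·S⁻¹ = [-10/43; -120/473]
step 0: x' = x̄ + K·y = [-77/43, 409/473]
step 0: P' = (I − K·H)·P̄ = [147/43 -39/43; -39/43 263/473]
step 1: x̄ = F·x = [-231/43, -2950/473]
step 1: P̄ = F·P·Fᵀ + Q = [1409/43 1440/43; 1440/43 18336/473]
step 1: y = z − H·x̄ = [-10445/473]
step 1: S = H·P̄·Hᵀ + R = [276982/473]
step 1: K = P̄·Hᵀ·S⁻¹ = [-63019/276982; -35424/138491]
step 1: x' = x̄ + K·y = [-96359/276982, -81490/138491]
step 1: P' = (I − K·H)·P̄ = [679809/276982 -81792/138491; -81792/138491 62688/138491]

step 0: x' = [-77/43, 409/473], P' = [147/43 -39/43; -39/43 263/473]
step 1: x' = [-96359/276982, -81490/138491], P' = [679809/276982 -81792/138491; -81792/138491 62688/138491]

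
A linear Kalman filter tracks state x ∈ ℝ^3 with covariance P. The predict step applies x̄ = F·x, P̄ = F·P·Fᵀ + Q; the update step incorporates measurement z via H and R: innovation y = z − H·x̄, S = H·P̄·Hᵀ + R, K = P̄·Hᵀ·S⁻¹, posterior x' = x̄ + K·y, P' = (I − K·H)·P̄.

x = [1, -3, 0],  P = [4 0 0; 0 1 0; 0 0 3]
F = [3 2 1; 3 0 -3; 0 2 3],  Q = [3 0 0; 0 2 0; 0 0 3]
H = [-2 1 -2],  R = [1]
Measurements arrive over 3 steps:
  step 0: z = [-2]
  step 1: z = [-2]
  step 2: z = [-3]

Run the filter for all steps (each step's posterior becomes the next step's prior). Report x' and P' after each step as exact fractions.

step 0: x' = [89/70, -5/98, -157/490], P' = [291/10 547/14 -663/70; 547/14 5525/98 -1073/98; -663/70 -1073/98 2019/490]
step 1: x' = [3982053/911137, 4920540/911137, -1221811/1822274], P' = [62999641/911137 90822850/911137 -17377765/911137; 90822850/911137 134683146/911137 -23346882/911137; -17377765/911137 -23346882/911137 11577587/1822274]
step 2: x' = [34110493746/18030551807, 24859934918/18030551807, 5407158531/18030551807], P' = [1174113348768/18030551807 1690855462223/18030551807 -324495867501/18030551807; 1690855462223/18030551807 2509169680337/18030551807 -433573470537/18030551807; -324495867501/18030551807 -433573470537/18030551807 109375140219/18030551807]

step 0: x̄ = F·x = [-3, 3, -6]
step 0: P̄ = F·P·Fᵀ + Q = [46 27 13; 27 65 -27; 13 -27 34]
step 0: y = z − H·x̄ = [-23]
step 0: S = H·P̄·Hᵀ + R = [490]
step 0: K = P̄·Hᵀ·S⁻¹ = [-13/70; 13/98; -121/490]
step 0: x' = x̄ + K·y = [89/70, -5/98, -157/490]
step 0: P' = (I − K·H)·P̄ = [291/10 547/14 -663/70; 547/14 5525/98 -1073/98; -663/70 -1073/98 2019/490]
step 1: x̄ = F·x = [831/245, 234/49, -521/490]
step 1: P̄ = F·P·Fᵀ + Q = [211377/245 29718/49 73369/245; 29718/49 23102/49 8712/49; 73369/245 8712/49 65761/490]
step 1: y = z − H·x̄ = [-519/245]
step 1: S = H·P̄·Hᵀ + R = [911137/245]
step 1: K = P̄·Hᵀ·S⁻¹ = [-420902/911137; -268790/911137; -168939/911137]
step 1: x' = x̄ + K·y = [3982053/911137, 4920540/911137, -1221811/1822274]
step 1: P' = (I − K·H)·P̄ = [62999641/911137 90822850/911137 -17377765/911137; 90822850/911137 134683146/911137 -23346882/911137; -17377765/911137 -23346882/911137 11577587/1822274]
step 2: x̄ = F·x = [42352667/1822274, 27557751/1822274, 16016727/1822274]
step 2: P̄ = F·P·Fᵀ + Q = [4012943279/1822274 2677830741/1822274 1515722247/1822274; 2677830741/1822274 1867435909/1822274 953038731/1822274; 1515722247/1822274 953038731/1822274 626805105/1822274]
step 2: y = z − H·x̄ = [1418885/30886]
step 2: S = H·P̄·Hᵀ + R = [305602573/30886]
step 2: K = P̄·Hᵀ·S⁻¹ = [-142025429/305602573; -91428865/305602573; -56474847/305602573]
step 2: x' = x̄ + K·y = [34110493746/18030551807, 24859934918/18030551807, 5407158531/18030551807]
step 2: P' = (I − K·H)·P̄ = [1174113348768/18030551807 1690855462223/18030551807 -324495867501/18030551807; 1690855462223/18030551807 2509169680337/18030551807 -433573470537/18030551807; -324495867501/18030551807 -433573470537/18030551807 109375140219/18030551807]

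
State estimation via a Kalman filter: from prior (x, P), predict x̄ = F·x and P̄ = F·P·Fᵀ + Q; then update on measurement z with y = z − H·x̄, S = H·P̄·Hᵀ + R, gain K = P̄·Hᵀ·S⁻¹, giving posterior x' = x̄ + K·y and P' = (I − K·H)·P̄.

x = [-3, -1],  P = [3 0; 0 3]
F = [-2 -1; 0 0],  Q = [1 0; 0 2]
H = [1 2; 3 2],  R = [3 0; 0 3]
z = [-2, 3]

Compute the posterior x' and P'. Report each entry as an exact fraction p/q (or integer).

x̄ = F·x = [7, 0]
P̄ = F·P·Fᵀ + Q = [16 0; 0 2]
y = z − H·x̄ = [-9, -18]
S = H·P̄·Hᵀ + R = [27 56; 56 155]
K = P̄·Hᵀ·S⁻¹ = [-208/1049 400/1049; 396/1049 -116/1049]
x' = x̄ + K·y = [2015/1049, -1476/1049]
P' = (I − K·H)·P̄ = [912/1049 -768/1049; -768/1049 978/1049]

x' = [2015/1049, -1476/1049]
P' = [912/1049 -768/1049; -768/1049 978/1049]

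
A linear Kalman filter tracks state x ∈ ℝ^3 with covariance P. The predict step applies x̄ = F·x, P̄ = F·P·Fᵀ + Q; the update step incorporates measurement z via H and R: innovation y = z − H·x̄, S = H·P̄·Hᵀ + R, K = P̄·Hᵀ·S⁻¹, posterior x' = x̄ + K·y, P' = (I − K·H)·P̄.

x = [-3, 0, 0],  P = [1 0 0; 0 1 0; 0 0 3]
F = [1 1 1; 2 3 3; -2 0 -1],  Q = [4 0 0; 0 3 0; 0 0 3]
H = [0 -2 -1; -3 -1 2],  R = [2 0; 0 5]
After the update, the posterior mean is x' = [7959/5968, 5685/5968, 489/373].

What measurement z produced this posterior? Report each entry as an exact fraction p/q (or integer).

x̄ = F·x = [-3, -6, 6]
P̄ = F·P·Fᵀ + Q = [9 14 -5; 14 43 -13; -5 -13 10]
S = H·P̄·Hᵀ + R = [132 174; 174 365]
K = P̄·Hᵀ·S⁻¹ = [479/17904 -455/2984; -7331/17904 -325/2984; -157/1119 74/373]
x' − x̄ = [25863/5968, 41493/5968, -1749/373] = K·y
y = (KᵀK)⁻¹·Kᵀ·(x' − x̄) = [-9, -30]
z = y + H·x̄ = [-9, -30] + [6, 27] = [-3, -3]

z = [-3, -3]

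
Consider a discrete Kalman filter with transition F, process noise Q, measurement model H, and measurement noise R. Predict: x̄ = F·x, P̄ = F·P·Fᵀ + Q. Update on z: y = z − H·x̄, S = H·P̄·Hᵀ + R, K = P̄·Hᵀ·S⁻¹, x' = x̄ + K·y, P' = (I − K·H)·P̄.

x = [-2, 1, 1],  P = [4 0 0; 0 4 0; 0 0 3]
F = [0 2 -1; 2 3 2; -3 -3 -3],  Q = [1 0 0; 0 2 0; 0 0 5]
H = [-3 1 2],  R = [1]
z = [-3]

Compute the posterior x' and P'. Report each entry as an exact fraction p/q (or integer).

x̄ = F·x = [1, 1, 0]
P̄ = F·P·Fᵀ + Q = [20 18 -15; 18 66 -78; -15 -78 104]
y = z − H·x̄ = [-1]
S = H·P̄·Hᵀ + R = [423]
K = P̄·Hᵀ·S⁻¹ = [-8/47; -16/47; 175/423]
x' = x̄ + K·y = [55/47, 63/47, -175/423]
P' = (I − K·H)·P̄ = [364/47 -306/47 695/47; -306/47 798/47 -866/47; 695/47 -866/47 13367/423]

x' = [55/47, 63/47, -175/423]
P' = [364/47 -306/47 695/47; -306/47 798/47 -866/47; 695/47 -866/47 13367/423]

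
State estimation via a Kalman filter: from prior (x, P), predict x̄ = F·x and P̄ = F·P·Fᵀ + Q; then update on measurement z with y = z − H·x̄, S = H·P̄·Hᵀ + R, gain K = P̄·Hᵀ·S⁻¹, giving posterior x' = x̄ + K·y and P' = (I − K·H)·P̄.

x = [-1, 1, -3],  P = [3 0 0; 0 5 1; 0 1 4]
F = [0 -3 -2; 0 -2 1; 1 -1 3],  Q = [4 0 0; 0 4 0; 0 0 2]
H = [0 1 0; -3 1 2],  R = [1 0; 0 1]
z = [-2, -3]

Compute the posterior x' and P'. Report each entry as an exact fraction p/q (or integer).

x' = [-55242/24575, -52621/24575, -3754/983]
P' = [93107/24575 19216/24575 5089/983; 19216/24575 23583/24575 681/983; 5089/983 681/983 7369/983]

x̄ = F·x = [3, -5, -11]
P̄ = F·P·Fᵀ + Q = [77 23 -16; 23 24 15; -16 15 40]
y = z − H·x̄ = [3, 33]
S = H·P̄·Hᵀ + R = [25 -15; -15 992]
K = P̄·Hᵀ·S⁻¹ = [19216/24575 -1131/4915; 23583/24575 -3/4915; 681/983 152/983]
x' = x̄ + K·y = [-55242/24575, -52621/24575, -3754/983]
P' = (I − K·H)·P̄ = [93107/24575 19216/24575 5089/983; 19216/24575 23583/24575 681/983; 5089/983 681/983 7369/983]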